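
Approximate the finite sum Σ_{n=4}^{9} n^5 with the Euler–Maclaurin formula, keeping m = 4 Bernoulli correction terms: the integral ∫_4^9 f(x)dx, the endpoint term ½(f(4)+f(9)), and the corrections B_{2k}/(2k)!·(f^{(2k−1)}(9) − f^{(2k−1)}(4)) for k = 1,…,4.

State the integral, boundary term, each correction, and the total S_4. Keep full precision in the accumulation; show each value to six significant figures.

S_4 ≈ 120549

∫_4^9 x^5 dx evaluates to 87890.8.
½[f(4) + f(9)] = ½[1024.00 + 59049.0] = 30036.5.
Running total after boundary: 117927.
k=1: B_{2}/(2)! × [f^{(1)}(9) − f^{(1)}(4)] = 1/12 × (32805.0 − 1280.00) = 2627.08.
After k=1: 120554.
k=2: B_{4}/(4)! × [f^{(3)}(9) − f^{(3)}(4)] = −1/720 × (4860.00 − 960.000) = -5.41667.
After k=2: 120549.
k=3: B_{6}/(6)! × [f^{(5)}(9) − f^{(5)}(4)] = 1/30240 × (120.000 − 120.000) = 0.00000.
After k=3: 120549.
k=4: B_{8}/(8)! × [f^{(7)}(9) − f^{(7)}(4)] = −1/1209600 × (0.00000 − 0.00000) = 0.00000.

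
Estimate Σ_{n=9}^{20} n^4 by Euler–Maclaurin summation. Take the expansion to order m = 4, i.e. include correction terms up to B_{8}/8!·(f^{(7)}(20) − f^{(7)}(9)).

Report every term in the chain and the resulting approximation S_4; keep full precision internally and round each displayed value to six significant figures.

S_4 ≈ 713894

∫_9^20 x^4 dx evaluates to 628190.
Boundary: ½(f(9) + f(20)) = ½(6561.00 + 160000) = 83280.5.
So far: 711471.
k=1: B_{2}/(2)! × [f^{(1)}(20) − f^{(1)}(9)] = 1/12 × (32000.0 − 2916.00) = 2423.67.
Running total after k=1: 713894.
k=2: B_{4}/(4)! × [f^{(3)}(20) − f^{(3)}(9)] = −1/720 × (480.000 − 216.000) = -0.366667.
Running total after k=2: 713894.
k=3: B_{6}/(6)! × [f^{(5)}(20) − f^{(5)}(9)] = 1/30240 × (0.00000 − 0.00000) = 0.00000.
Running total after k=3: 713894.
k=4: B_{8}/(8)! × [f^{(7)}(20) − f^{(7)}(9)] = −1/1209600 × (0.00000 − 0.00000) = 0.00000.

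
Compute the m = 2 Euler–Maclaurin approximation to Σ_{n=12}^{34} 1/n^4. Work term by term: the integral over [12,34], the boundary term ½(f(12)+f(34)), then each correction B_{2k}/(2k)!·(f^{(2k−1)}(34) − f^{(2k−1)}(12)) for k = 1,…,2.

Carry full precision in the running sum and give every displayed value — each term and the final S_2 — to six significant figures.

S_2 ≈ 0.000210235

The integral term ∫_12^34 1/x^4 dx = 0.000184420.
Endpoint term: (f(12) + f(34))/2 = (4.82253e-05 + 7.48315e-07)/2 = 2.44868e-05.
Integral + boundary = 0.000208907.
Order-1 term: 1/12 · (-8.80370e-08 − (-1.60751e-05)) = 1.33226e-06.
Partial sum through k=1: 0.000210239.
Order-2 term: −1/720 · (-2.28470e-09 − (-3.34898e-06)) = -4.64819e-09.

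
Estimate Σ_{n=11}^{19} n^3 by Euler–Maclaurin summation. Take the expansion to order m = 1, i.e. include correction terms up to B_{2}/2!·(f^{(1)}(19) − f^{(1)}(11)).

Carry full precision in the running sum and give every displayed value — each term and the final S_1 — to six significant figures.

S_1 ≈ 33075.0

∫_11^19 x^3 dx evaluates to 28920.0.
Boundary: ½(f(11) + f(19)) = ½(1331.00 + 6859.00) = 4095.00.
Integral + boundary = 33015.0.
Correction k=1: B_{2}/2! · (f^{(1)}(19) − f^{(1)}(11)) = 1/12 · (1083.00 − 363.000) = 60.0000.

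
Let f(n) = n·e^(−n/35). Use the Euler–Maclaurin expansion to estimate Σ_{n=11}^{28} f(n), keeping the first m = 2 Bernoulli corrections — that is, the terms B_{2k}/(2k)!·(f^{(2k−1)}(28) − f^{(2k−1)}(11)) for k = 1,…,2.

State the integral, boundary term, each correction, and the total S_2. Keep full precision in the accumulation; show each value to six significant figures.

S_2 ≈ 195.302

The integral term ∫_11^28 x·e^(−x/35) dx = 185.029.
Endpoint term: (f(11) + f(28))/2 = (8.03341 + 12.5812)/2 = 10.3073.
Integral + boundary = 195.337.
Order-1 term: 1/12 · (0.0898658 − 0.500784) = -0.0342432.
After k=1: 195.302.
Order-2 term: −1/720 · (0.000806958 − 0.00160115) = 1.10304e-06.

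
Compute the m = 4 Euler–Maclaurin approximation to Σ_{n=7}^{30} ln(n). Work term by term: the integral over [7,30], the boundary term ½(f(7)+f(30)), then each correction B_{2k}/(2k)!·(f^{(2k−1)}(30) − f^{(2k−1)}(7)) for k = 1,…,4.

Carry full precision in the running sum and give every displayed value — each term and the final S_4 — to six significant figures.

S_4 ≈ 68.0790

∫_7^30 ln(x) dx evaluates to 65.4146.
Endpoint term: (f(7) + f(30))/2 = (1.94591 + 3.40120)/2 = 2.67355.
So far: 68.0881.
Correction k=1: B_{2}/2! · (f^{(1)}(30) − f^{(1)}(7)) = 1/12 · (0.0333333 − 0.142857) = -0.00912698.
After k=1: 68.0790.
Correction k=2: B_{4}/4! · (f^{(3)}(30) − f^{(3)}(7)) = −1/720 · (7.40741e-05 − 0.00583090) = 7.99560e-06.
After k=2: 68.0790.
Correction k=3: B_{6}/6! · (f^{(5)}(30) − f^{(5)}(7)) = 1/30240 · (9.87654e-07 − 0.00142798) = -4.71888e-08.
After k=3: 68.0790.
Correction k=4: B_{8}/8! · (f^{(7)}(30) − f^{(7)}(7)) = −1/1209600 · (3.29218e-08 − 0.000874271) = 7.22750e-10.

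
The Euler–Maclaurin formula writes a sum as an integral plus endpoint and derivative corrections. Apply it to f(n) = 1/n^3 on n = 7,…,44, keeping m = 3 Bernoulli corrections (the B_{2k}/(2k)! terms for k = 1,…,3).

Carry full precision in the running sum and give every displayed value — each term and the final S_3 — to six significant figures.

S_3 ≈ 0.0115128

∫_7^44 1/x^3 dx evaluates to 0.00994582.
½[f(7) + f(44)] = ½[0.00291545 + 1.17393e-05] = 0.00146360.
Running total after boundary: 0.0114094.
k=1: B_{2}/(2)! × [f^{(1)}(44) − f^{(1)}(7)] = 1/12 × (-8.00406e-07 − (-0.00124948)) = 0.000104057.
Running total after k=1: 0.0115135.
k=2: B_{4}/(4)! × [f^{(3)}(44) − f^{(3)}(7)] = −1/720 × (-8.26866e-09 − (-0.000509992)) = -7.08310e-07.
Running total after k=2: 0.0115128.
k=3: B_{6}/(6)! × [f^{(5)}(44) − f^{(5)}(7)] = 1/30240 × (-1.79382e-10 − (-0.000437136)) = 1.44555e-08.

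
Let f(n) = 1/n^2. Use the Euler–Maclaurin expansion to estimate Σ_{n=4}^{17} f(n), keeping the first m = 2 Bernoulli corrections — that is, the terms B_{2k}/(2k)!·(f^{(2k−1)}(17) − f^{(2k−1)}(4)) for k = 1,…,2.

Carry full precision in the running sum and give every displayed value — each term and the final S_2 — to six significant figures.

The integral term ∫_4^17 1/x^2 dx = 0.191176.
Boundary: ½(f(4) + f(17)) = ½(0.0625000 + 0.00346021) = 0.0329801.
Integral + boundary = 0.224157.
Correction k=1: B_{2}/2! · (f^{(1)}(17) − f^{(1)}(4)) = 1/12 · (-0.000407083 − (-0.0312500)) = 0.00257024.
After k=1: 0.226727.
Correction k=2: B_{4}/4! · (f^{(3)}(17) − f^{(3)}(4)) = −1/720 · (-1.69031e-05 − (-0.0234375)) = -3.25286e-05.

S_2 ≈ 0.226694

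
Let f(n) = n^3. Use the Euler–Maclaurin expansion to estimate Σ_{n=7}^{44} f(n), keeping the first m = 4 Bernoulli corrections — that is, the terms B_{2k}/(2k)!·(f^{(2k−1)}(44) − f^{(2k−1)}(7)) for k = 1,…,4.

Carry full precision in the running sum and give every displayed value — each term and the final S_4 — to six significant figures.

∫_7^44 x^3 dx evaluates to 936424.
Endpoint term: (f(7) + f(44))/2 = (343.000 + 85184.0)/2 = 42763.5.
Running total after boundary: 979187.
Correction k=1: B_{2}/2! · (f^{(1)}(44) − f^{(1)}(7)) = 1/12 · (5808.00 − 147.000) = 471.750.
Running total after k=1: 979659.
Correction k=2: B_{4}/4! · (f^{(3)}(44) − f^{(3)}(7)) = −1/720 · (6.00000 − 6.00000) = 0.00000.
Running total after k=2: 979659.
Correction k=3: B_{6}/6! · (f^{(5)}(44) − f^{(5)}(7)) = 1/30240 · (0.00000 − 0.00000) = 0.00000.
Running total after k=3: 979659.
Correction k=4: B_{8}/8! · (f^{(7)}(44) − f^{(7)}(7)) = −1/1209600 · (0.00000 − 0.00000) = 0.00000.

S_4 ≈ 979659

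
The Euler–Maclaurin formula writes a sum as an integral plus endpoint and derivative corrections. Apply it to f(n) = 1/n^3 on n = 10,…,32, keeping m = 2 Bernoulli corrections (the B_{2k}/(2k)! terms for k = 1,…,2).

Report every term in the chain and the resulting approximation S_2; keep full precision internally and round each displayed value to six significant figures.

Integral: ∫_10^32 1/x^3 dx = 0.00451172.
Boundary: ½(f(10) + f(32)) = ½(0.00100000 + 3.05176e-05) = 0.000515259.
So far: 0.00502698.
Correction k=1: B_{2}/2! · (f^{(1)}(32) − f^{(1)}(10)) = 1/12 · (-2.86102e-06 − (-0.000300000)) = 2.47616e-05.
After k=1: 0.00505174.
Correction k=2: B_{4}/4! · (f^{(3)}(32) − f^{(3)}(10)) = −1/720 · (-5.58794e-08 − (-6.00000e-05)) = -8.32557e-08.

S_2 ≈ 0.00505166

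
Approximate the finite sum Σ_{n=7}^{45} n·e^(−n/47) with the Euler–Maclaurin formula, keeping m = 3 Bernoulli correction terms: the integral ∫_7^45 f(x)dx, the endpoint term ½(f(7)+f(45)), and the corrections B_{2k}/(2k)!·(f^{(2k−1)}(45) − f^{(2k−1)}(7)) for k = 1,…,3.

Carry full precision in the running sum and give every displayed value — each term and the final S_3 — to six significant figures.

S_3 ≈ 538.534

The integral term ∫_7^45 x·e^(−x/47) dx = 526.941.
½[f(7) + f(45)] = ½[6.03137 + 17.2742] = 11.6528.
Integral + boundary = 538.593.
Correction k=1: B_{2}/2! · (f^{(1)}(45) − f^{(1)}(7)) = 1/12 · (0.0163350 − 0.733297) = -0.0597468.
Running total after k=1: 538.534.
Correction k=2: B_{4}/4! · (f^{(3)}(45) − f^{(3)}(7)) = −1/720 · (0.000354947 − 0.00111206) = 1.05155e-06.
Running total after k=2: 538.534.
Correction k=3: B_{6}/6! · (f^{(5)}(45) − f^{(5)}(7)) = 1/30240 · (3.18017e-07 − 8.56571e-07) = -1.78093e-11.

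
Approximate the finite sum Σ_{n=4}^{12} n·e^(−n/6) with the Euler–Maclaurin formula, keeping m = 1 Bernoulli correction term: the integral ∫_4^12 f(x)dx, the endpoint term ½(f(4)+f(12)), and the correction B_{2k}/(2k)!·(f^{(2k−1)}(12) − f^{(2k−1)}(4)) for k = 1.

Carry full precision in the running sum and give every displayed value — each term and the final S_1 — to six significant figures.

S_1 ≈ 18.0021

The integral term ∫_4^12 x·e^(−x/6) dx = 16.1888.
½[f(4) + f(12)] = ½[2.05367 + 1.62402] = 1.83885.
So far: 18.0277.
k=1: B_{2}/(2)! × [f^{(1)}(12) − f^{(1)}(4)] = 1/12 × (-0.135335 − 0.171139) = -0.0255395.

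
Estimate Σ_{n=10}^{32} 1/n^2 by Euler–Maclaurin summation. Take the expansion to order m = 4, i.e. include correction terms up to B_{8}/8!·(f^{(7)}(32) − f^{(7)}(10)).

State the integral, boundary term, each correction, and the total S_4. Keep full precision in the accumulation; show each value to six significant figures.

∫_10^32 1/x^2 dx evaluates to 0.0687500.
Endpoint term: (f(10) + f(32))/2 = (0.0100000 + 0.000976562)/2 = 0.00548828.
So far: 0.0742383.
Correction k=1: B_{2}/2! · (f^{(1)}(32) − f^{(1)}(10)) = 1/12 · (-6.10352e-05 − (-0.00200000)) = 0.000161580.
After k=1: 0.0743999.
Correction k=2: B_{4}/4! · (f^{(3)}(32) − f^{(3)}(10)) = −1/720 · (-7.15256e-07 − (-0.000240000)) = -3.32340e-07.
After k=2: 0.0743995.
Correction k=3: B_{6}/6! · (f^{(5)}(32) − f^{(5)}(10)) = 1/30240 · (-2.09548e-08 − (-7.20000e-05)) = 2.38026e-09.
After k=3: 0.0743995.
Correction k=4: B_{8}/8! · (f^{(7)}(32) − f^{(7)}(10)) = −1/1209600 · (-1.14596e-09 − (-4.03200e-05)) = -3.33324e-11.

S_4 ≈ 0.0743995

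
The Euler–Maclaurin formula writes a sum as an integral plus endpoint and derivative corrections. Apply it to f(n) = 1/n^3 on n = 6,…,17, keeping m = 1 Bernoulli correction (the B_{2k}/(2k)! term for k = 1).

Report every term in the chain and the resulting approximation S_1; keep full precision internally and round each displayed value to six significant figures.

S_1 ≈ 0.0147653

Integral: ∫_6^17 1/x^3 dx = 0.0121588.
½[f(6) + f(17)] = ½[0.00462963 + 0.000203542] = 0.00241659.
So far: 0.0145754.
Correction k=1: B_{2}/2! · (f^{(1)}(17) − f^{(1)}(6)) = 1/12 · (-3.59191e-05 − (-0.00231481)) = 0.000189908.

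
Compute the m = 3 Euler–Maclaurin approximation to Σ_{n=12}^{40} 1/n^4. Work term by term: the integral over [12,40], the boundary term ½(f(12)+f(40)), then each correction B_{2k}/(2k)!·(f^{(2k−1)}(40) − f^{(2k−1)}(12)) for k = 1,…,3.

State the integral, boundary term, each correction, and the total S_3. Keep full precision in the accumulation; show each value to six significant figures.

S_3 ≈ 0.000213333

∫_12^40 1/x^4 dx evaluates to 0.000187693.
Boundary: ½(f(12) + f(40)) = ½(4.82253e-05 + 3.90625e-07) = 2.43080e-05.
Running total after boundary: 0.000212001.
Correction k=1: B_{2}/2! · (f^{(1)}(40) − f^{(1)}(12)) = 1/12 · (-3.90625e-08 − (-1.60751e-05)) = 1.33634e-06.
Running total after k=1: 0.000213337.
Correction k=2: B_{4}/4! · (f^{(3)}(40) − f^{(3)}(12)) = −1/720 · (-7.32422e-10 − (-3.34898e-06)) = -4.65034e-09.
Running total after k=2: 0.000213333.
Correction k=3: B_{6}/6! · (f^{(5)}(40) − f^{(5)}(12)) = 1/30240 · (-2.56348e-11 − (-1.30238e-06)) = 4.30673e-11.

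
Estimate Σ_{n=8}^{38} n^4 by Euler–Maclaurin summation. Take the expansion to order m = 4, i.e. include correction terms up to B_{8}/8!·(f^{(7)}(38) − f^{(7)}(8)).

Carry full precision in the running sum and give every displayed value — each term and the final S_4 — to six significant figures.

The integral term ∫_8^38 x^4 dx = 1.58405e+07.
½[f(8) + f(38)] = ½[4096.00 + 2.08514e+06] = 1.04462e+06.
So far: 1.68851e+07.
Correction k=1: B_{2}/2! · (f^{(1)}(38) − f^{(1)}(8)) = 1/12 · (219488 − 2048.00) = 18120.0.
After k=1: 1.69032e+07.
Correction k=2: B_{4}/4! · (f^{(3)}(38) − f^{(3)}(8)) = −1/720 · (912.000 − 192.000) = -1.00000.
After k=2: 1.69032e+07.
Correction k=3: B_{6}/6! · (f^{(5)}(38) − f^{(5)}(8)) = 1/30240 · (0.00000 − 0.00000) = 0.00000.
After k=3: 1.69032e+07.
Correction k=4: B_{8}/8! · (f^{(7)}(38) − f^{(7)}(8)) = −1/1209600 · (0.00000 − 0.00000) = 0.00000.

S_4 ≈ 1.69032e+07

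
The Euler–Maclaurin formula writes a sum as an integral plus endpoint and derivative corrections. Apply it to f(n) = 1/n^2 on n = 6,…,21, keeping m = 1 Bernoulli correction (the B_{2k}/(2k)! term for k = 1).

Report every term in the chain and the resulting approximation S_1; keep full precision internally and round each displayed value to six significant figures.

S_1 ≈ 0.134824

The integral term ∫_6^21 1/x^2 dx = 0.119048.
Endpoint term: (f(6) + f(21))/2 = (0.0277778 + 0.00226757)/2 = 0.0150227.
So far: 0.134070.
Correction k=1: B_{2}/2! · (f^{(1)}(21) − f^{(1)}(6)) = 1/12 · (-0.000215959 − (-0.00925926)) = 0.000753608.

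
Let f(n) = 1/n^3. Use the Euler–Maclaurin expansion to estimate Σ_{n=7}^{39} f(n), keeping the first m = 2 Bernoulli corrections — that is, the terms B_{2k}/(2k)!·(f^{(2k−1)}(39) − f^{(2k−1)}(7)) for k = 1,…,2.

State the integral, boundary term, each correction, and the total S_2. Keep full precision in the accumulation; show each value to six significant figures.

Integral: ∫_7^39 1/x^3 dx = 0.00987535.
Boundary: ½(f(7) + f(39)) = ½(0.00291545 + 1.68580e-05) = 0.00146615.
Running total after boundary: 0.0113415.
k=1: B_{2}/(2)! × [f^{(1)}(39) − f^{(1)}(7)] = 1/12 × (-1.29677e-06 − (-0.00124948)) = 0.000104015.
Partial sum through k=1: 0.0114455.
k=2: B_{4}/(4)! × [f^{(3)}(39) − f^{(3)}(7)] = −1/720 × (-1.70515e-08 − (-0.000509992)) = -7.08298e-07.

S_2 ≈ 0.0114448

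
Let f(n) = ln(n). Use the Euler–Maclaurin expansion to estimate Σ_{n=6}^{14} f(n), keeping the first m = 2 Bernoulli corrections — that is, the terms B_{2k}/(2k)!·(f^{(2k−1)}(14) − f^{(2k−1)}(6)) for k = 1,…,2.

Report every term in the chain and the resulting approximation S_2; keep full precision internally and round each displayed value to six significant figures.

Integral: ∫_6^14 ln(x) dx = 18.1962.
Endpoint term: (f(6) + f(14))/2 = (1.79176 + 2.63906)/2 = 2.21541.
Running total after boundary: 20.4117.
k=1: B_{2}/(2)! × [f^{(1)}(14) − f^{(1)}(6)] = 1/12 × (0.0714286 − 0.166667) = -0.00793651.
Running total after k=1: 20.4037.
k=2: B_{4}/(4)! × [f^{(3)}(14) − f^{(3)}(6)] = −1/720 × (0.000728863 − 0.00925926) = 1.18478e-05.

S_2 ≈ 20.4037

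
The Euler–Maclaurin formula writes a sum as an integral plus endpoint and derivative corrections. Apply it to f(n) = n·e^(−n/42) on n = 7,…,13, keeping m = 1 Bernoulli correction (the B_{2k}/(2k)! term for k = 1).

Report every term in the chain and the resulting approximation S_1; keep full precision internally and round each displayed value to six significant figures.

S_1 ≈ 54.7057

∫_7^13 x·e^(−x/42) dx evaluates to 46.9899.
Endpoint term: (f(7) + f(13))/2 = (5.92537 + 9.53935)/2 = 7.73236.
So far: 54.7223.
Order-1 term: 1/12 · (0.506669 − 0.705401) = -0.0165610.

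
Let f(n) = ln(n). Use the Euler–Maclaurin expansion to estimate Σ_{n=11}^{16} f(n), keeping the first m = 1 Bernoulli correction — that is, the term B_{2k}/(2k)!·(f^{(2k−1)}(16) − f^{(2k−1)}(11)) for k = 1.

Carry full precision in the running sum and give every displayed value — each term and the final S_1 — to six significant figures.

S_1 ≈ 15.5674

The integral term ∫_11^16 ln(x) dx = 12.9846.
½[f(11) + f(16)] = ½[2.39790 + 2.77259] = 2.58524.
So far: 15.5698.
Correction k=1: B_{2}/2! · (f^{(1)}(16) − f^{(1)}(11)) = 1/12 · (0.0625000 − 0.0909091) = -0.00236742.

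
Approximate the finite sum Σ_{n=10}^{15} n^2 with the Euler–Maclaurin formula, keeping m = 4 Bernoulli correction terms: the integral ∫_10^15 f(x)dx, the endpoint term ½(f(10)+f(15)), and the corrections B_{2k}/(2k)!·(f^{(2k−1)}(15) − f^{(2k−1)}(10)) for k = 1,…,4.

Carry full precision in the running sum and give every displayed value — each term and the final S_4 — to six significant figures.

Integral: ∫_10^15 x^2 dx = 791.667.
½[f(10) + f(15)] = ½[100.000 + 225.000] = 162.500.
Running total after boundary: 954.167.
k=1: B_{2}/(2)! × [f^{(1)}(15) − f^{(1)}(10)] = 1/12 × (30.0000 − 20.0000) = 0.833333.
Partial sum through k=1: 955.000.
k=2: B_{4}/(4)! × [f^{(3)}(15) − f^{(3)}(10)] = −1/720 × (0.00000 − 0.00000) = 0.00000.
Partial sum through k=2: 955.000.
k=3: B_{6}/(6)! × [f^{(5)}(15) − f^{(5)}(10)] = 1/30240 × (0.00000 − 0.00000) = 0.00000.
Partial sum through k=3: 955.000.
k=4: B_{8}/(8)! × [f^{(7)}(15) − f^{(7)}(10)] = −1/1209600 × (0.00000 − 0.00000) = 0.00000.

S_4 ≈ 955.000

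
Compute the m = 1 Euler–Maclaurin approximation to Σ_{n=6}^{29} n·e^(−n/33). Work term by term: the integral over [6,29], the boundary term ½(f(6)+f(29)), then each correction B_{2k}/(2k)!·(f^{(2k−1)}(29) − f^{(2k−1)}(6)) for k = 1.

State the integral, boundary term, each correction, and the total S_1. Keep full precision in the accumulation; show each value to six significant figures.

The integral term ∫_6^29 x·e^(−x/33) dx = 223.365.
½[f(6) + f(29)] = ½[5.00252 + 12.0433] = 8.52291.
Running total after boundary: 231.888.
Order-1 term: 1/12 · (0.0503377 − 0.682161) = -0.0526520.

S_1 ≈ 231.835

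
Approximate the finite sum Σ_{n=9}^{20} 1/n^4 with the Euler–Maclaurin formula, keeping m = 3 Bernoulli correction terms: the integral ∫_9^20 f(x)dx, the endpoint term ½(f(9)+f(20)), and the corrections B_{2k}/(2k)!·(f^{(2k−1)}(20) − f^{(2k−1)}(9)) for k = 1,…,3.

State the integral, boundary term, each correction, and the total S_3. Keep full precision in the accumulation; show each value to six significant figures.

∫_9^20 1/x^4 dx evaluates to 0.000415581.
Boundary: ½(f(9) + f(20)) = ½(0.000152416 + 6.25000e-06) = 7.93329e-05.
Integral + boundary = 0.000494914.
Correction k=1: B_{2}/2! · (f^{(1)}(20) − f^{(1)}(9)) = 1/12 · (-1.25000e-06 − (-6.77404e-05)) = 5.54086e-06.
Partial sum through k=1: 0.000500454.
Correction k=2: B_{4}/4! · (f^{(3)}(20) − f^{(3)}(9)) = −1/720 · (-9.37500e-08 − (-2.50890e-05)) = -3.47157e-08.
Partial sum through k=2: 0.000500420.
Correction k=3: B_{6}/6! · (f^{(5)}(20) − f^{(5)}(9)) = 1/30240 · (-1.31250e-08 − (-1.73455e-05)) = 5.73160e-10.

S_3 ≈ 0.000500420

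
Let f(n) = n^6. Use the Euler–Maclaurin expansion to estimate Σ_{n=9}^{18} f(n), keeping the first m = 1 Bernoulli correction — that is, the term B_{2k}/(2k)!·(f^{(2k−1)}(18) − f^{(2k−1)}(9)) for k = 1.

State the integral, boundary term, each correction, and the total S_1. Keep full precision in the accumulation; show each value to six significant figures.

∫_9^18 x^6 dx evaluates to 8.67767e+07.
½[f(9) + f(18)] = ½[531441 + 3.40122e+07] = 1.72718e+07.
So far: 1.04049e+08.
Correction k=1: B_{2}/2! · (f^{(1)}(18) − f^{(1)}(9)) = 1/12 · (1.13374e+07 − 354294) = 915260.

S_1 ≈ 1.04964e+08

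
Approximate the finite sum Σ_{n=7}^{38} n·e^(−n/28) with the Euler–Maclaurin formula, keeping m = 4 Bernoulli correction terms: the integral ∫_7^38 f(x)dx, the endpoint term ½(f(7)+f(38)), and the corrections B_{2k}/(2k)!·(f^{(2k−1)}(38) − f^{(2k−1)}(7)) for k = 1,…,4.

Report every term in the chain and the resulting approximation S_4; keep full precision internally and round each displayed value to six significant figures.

S_4 ≈ 295.119

∫_7^38 x·e^(−x/28) dx evaluates to 287.559.
Boundary: ½(f(7) + f(38)) = ½(5.45161 + 9.78102) = 7.61631.
Integral + boundary = 295.175.
Order-1 term: 1/12 · (-0.0919268 − 0.584101) = -0.0563356.
Running total after k=1: 295.119.
Order-2 term: −1/720 · (0.000539367 − 0.00273176) = 3.04499e-06.
Running total after k=2: 295.119.
Order-3 term: 1/30240 · (1.52549e-06 − 6.01849e-06) = -1.48578e-10.
Running total after k=3: 295.119.
Order-4 term: −1/1209600 · (3.01406e-09 − 1.09089e-08) = 6.52684e-15.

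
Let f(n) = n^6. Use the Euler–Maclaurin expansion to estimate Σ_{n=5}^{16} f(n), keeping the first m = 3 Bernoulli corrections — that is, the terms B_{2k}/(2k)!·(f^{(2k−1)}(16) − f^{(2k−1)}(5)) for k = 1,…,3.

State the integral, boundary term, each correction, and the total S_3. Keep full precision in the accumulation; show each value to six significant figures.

∫_5^16 x^6 dx evaluates to 3.83368e+07.
Boundary: ½(f(5) + f(16)) = ½(15625.0 + 1.67772e+07) = 8.39642e+06.
So far: 4.67332e+07.
Correction k=1: B_{2}/2! · (f^{(1)}(16) − f^{(1)}(5)) = 1/12 · (6.29146e+06 − 18750.0) = 522726.
Partial sum through k=1: 4.72559e+07.
Correction k=2: B_{4}/4! · (f^{(3)}(16) − f^{(3)}(5)) = −1/720 · (491520 − 15000.0) = -661.833.
Partial sum through k=2: 4.72552e+07.
Correction k=3: B_{6}/6! · (f^{(5)}(16) − f^{(5)}(5)) = 1/30240 · (11520.0 − 3600.00) = 0.261905.

S_3 ≈ 4.72552e+07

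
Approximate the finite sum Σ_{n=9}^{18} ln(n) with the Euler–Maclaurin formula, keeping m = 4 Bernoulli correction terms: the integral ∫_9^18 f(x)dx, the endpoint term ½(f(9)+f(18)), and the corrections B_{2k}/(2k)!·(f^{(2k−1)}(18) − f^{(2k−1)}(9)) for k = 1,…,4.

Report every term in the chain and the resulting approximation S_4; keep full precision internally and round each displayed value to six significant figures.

S_4 ≈ 25.7908

Integral: ∫_9^18 ln(x) dx = 23.2517.
½[f(9) + f(18)] = ½[2.19722 + 2.89037] = 2.54380.
Integral + boundary = 25.7955.
Order-1 term: 1/12 · (0.0555556 − 0.111111) = -0.00462963.
Partial sum through k=1: 25.7908.
Order-2 term: −1/720 · (0.000342936 − 0.00274348) = 3.33410e-06.
Partial sum through k=2: 25.7908.
Order-3 term: 1/30240 · (1.27013e-05 − 0.000406442) = -1.30205e-08.
Partial sum through k=3: 25.7908.
Order-4 term: −1/1209600 · (1.17605e-06 − 0.000150534) = 1.23477e-10.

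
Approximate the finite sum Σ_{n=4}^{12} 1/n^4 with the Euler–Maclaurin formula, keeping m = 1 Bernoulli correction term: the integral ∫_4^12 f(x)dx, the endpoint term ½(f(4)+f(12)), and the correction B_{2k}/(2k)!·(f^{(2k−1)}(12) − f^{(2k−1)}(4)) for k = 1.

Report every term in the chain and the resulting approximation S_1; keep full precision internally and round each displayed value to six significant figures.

S_1 ≈ 0.00731685

Integral: ∫_4^12 1/x^4 dx = 0.00501543.
½[f(4) + f(12)] = ½[0.00390625 + 4.82253e-05] = 0.00197724.
So far: 0.00699267.
k=1: B_{2}/(2)! × [f^{(1)}(12) − f^{(1)}(4)] = 1/12 × (-1.60751e-05 − (-0.00390625)) = 0.000324181.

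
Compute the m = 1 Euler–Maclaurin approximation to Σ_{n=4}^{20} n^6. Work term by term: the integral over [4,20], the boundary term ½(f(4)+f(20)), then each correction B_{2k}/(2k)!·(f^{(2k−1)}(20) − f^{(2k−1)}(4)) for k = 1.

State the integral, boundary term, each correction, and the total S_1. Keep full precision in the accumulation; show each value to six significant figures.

S_1 ≈ 2.16456e+08

Integral: ∫_4^20 x^6 dx = 1.82855e+08.
Endpoint term: (f(4) + f(20))/2 = (4096.00 + 6.40000e+07)/2 = 3.20020e+07.
Running total after boundary: 2.14857e+08.
Correction k=1: B_{2}/2! · (f^{(1)}(20) − f^{(1)}(4)) = 1/12 · (1.92000e+07 − 6144.00) = 1.59949e+06.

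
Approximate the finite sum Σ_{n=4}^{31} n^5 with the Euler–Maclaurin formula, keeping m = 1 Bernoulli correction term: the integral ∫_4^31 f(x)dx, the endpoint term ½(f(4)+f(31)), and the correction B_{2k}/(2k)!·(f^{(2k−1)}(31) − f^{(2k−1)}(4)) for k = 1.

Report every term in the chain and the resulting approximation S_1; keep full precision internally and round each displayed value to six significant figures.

The integral term ∫_4^31 x^5 dx = 1.47917e+08.
Boundary: ½(f(4) + f(31)) = ½(1024.00 + 2.86292e+07) = 1.43151e+07.
Running total after boundary: 1.62232e+08.
Correction k=1: B_{2}/2! · (f^{(1)}(31) − f^{(1)}(4)) = 1/12 · (4.61760e+06 − 1280.00) = 384694.

S_1 ≈ 1.62616e+08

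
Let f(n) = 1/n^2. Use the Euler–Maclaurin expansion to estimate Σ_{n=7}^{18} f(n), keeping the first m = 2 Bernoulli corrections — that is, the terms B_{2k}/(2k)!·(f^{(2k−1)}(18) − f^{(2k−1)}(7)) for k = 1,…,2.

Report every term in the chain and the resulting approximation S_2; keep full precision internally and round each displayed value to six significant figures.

The integral term ∫_7^18 1/x^2 dx = 0.0873016.
½[f(7) + f(18)] = ½[0.0204082 + 0.00308642] = 0.0117473.
So far: 0.0990489.
Correction k=1: B_{2}/2! · (f^{(1)}(18) − f^{(1)}(7)) = 1/12 · (-0.000342936 − (-0.00583090)) = 0.000457331.
Partial sum through k=1: 0.0995062.
Correction k=2: B_{4}/4! · (f^{(3)}(18) − f^{(3)}(7)) = −1/720 · (-1.27013e-05 − (-0.00142798)) = -1.96566e-06.

S_2 ≈ 0.0995042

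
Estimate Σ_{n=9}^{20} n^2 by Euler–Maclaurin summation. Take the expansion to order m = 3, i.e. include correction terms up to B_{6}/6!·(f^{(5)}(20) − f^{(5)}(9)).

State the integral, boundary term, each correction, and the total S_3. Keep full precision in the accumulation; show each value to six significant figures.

S_3 ≈ 2666.00

Integral: ∫_9^20 x^2 dx = 2423.67.
Boundary: ½(f(9) + f(20)) = ½(81.0000 + 400.000) = 240.500.
Integral + boundary = 2664.17.
k=1: B_{2}/(2)! × [f^{(1)}(20) − f^{(1)}(9)] = 1/12 × (40.0000 − 18.0000) = 1.83333.
Partial sum through k=1: 2666.00.
k=2: B_{4}/(4)! × [f^{(3)}(20) − f^{(3)}(9)] = −1/720 × (0.00000 − 0.00000) = 0.00000.
Partial sum through k=2: 2666.00.
k=3: B_{6}/(6)! × [f^{(5)}(20) − f^{(5)}(9)] = 1/30240 × (0.00000 − 0.00000) = 0.00000.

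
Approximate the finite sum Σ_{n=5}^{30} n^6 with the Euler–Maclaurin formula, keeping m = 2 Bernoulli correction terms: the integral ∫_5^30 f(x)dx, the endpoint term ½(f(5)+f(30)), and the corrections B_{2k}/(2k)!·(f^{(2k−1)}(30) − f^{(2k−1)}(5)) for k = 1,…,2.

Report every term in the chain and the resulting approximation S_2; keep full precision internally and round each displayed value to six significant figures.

S_2 ≈ 3.50093e+09

The integral term ∫_5^30 x^6 dx = 3.12427e+09.
Boundary: ½(f(5) + f(30)) = ½(15625.0 + 7.29000e+08) = 3.64508e+08.
Integral + boundary = 3.48878e+09.
Correction k=1: B_{2}/2! · (f^{(1)}(30) − f^{(1)}(5)) = 1/12 · (1.45800e+08 − 18750.0) = 1.21484e+07.
Partial sum through k=1: 3.50093e+09.
Correction k=2: B_{4}/4! · (f^{(3)}(30) − f^{(3)}(5)) = −1/720 · (3.24000e+06 − 15000.0) = -4479.17.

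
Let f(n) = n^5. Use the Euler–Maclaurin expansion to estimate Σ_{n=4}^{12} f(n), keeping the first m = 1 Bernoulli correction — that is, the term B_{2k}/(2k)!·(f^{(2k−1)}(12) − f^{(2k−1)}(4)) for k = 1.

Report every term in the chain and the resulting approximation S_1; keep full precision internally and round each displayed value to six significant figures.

∫_4^12 x^5 dx evaluates to 496981.
Boundary: ½(f(4) + f(12)) = ½(1024.00 + 248832) = 124928.
So far: 621909.
Order-1 term: 1/12 · (103680 − 1280.00) = 8533.33.

S_1 ≈ 630443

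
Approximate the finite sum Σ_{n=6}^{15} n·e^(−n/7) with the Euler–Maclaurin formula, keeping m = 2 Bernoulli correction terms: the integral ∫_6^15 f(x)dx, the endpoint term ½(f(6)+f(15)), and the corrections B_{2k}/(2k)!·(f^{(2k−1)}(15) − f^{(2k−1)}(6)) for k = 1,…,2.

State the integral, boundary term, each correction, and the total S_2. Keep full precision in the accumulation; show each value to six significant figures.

S_2 ≈ 22.6876

Integral: ∫_6^15 x·e^(−x/7) dx = 20.5508.
Boundary: ½(f(6) + f(15)) = ½(2.54624 + 1.75979) = 2.15301.
So far: 22.7038.
k=1: B_{2}/(2)! × [f^{(1)}(15) − f^{(1)}(6)] = 1/12 × (-0.134079 − 0.0606247) = -0.0162253.
Partial sum through k=1: 22.6876.
k=2: B_{4}/(4)! × [f^{(3)}(15) − f^{(3)}(6)] = −1/720 × (0.00205223 − 0.0185586) = 2.29255e-05.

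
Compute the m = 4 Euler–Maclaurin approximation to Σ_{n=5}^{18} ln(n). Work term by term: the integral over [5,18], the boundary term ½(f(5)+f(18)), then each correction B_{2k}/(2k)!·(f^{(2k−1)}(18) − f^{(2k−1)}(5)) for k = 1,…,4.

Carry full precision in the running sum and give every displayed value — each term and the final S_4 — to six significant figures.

∫_5^18 ln(x) dx evaluates to 30.9795.
½[f(5) + f(18)] = ½[1.60944 + 2.89037] = 2.24990.
Integral + boundary = 33.2294.
Order-1 term: 1/12 · (0.0555556 − 0.200000) = -0.0120370.
After k=1: 33.2174.
Order-2 term: −1/720 · (0.000342936 − 0.0160000) = 2.17459e-05.
After k=2: 33.2174.
Order-3 term: 1/30240 · (1.27013e-05 − 0.00768000) = -2.53548e-07.
After k=3: 33.2174.
Order-4 term: −1/1209600 · (1.17605e-06 − 0.00921600) = 7.61808e-09.

S_4 ≈ 33.2174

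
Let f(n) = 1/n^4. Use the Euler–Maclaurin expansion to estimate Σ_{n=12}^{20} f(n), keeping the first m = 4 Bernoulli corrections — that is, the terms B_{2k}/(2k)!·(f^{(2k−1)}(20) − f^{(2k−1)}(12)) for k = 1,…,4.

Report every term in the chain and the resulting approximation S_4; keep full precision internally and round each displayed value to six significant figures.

S_4 ≈ 0.000179703

Integral: ∫_12^20 1/x^4 dx = 0.000151235.
Endpoint term: (f(12) + f(20))/2 = (4.82253e-05 + 6.25000e-06)/2 = 2.72377e-05.
Running total after boundary: 0.000178472.
Order-1 term: 1/12 · (-1.25000e-06 − (-1.60751e-05)) = 1.23543e-06.
Running total after k=1: 0.000179708.
Order-2 term: −1/720 · (-9.37500e-08 − (-3.34898e-06)) = -4.52115e-09.
Running total after k=2: 0.000179703.
Order-3 term: 1/30240 · (-1.31250e-08 − (-1.30238e-06)) = 4.26341e-11.
Running total after k=3: 0.000179703.
Order-4 term: −1/1209600 · (-2.95313e-09 − (-8.13988e-07)) = -6.70499e-13.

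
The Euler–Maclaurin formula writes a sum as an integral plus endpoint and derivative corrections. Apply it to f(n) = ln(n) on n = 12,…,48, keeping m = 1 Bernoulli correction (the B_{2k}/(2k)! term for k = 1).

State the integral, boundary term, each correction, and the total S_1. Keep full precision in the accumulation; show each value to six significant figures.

The integral term ∫_12^48 ln(x) dx = 119.999.
Boundary: ½(f(12) + f(48)) = ½(2.48491 + 3.87120) = 3.17805.
Integral + boundary = 123.177.
k=1: B_{2}/(2)! × [f^{(1)}(48) − f^{(1)}(12)] = 1/12 × (0.0208333 − 0.0833333) = -0.00520833.

S_1 ≈ 123.172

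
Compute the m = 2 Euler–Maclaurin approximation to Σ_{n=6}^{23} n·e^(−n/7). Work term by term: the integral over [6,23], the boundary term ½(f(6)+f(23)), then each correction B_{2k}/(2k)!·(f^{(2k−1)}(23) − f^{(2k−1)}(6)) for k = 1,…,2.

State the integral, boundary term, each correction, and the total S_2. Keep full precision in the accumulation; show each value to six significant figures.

S_2 ≈ 32.4522

Integral: ∫_6^23 x·e^(−x/7) dx = 30.7610.
Endpoint term: (f(6) + f(23))/2 = (2.54624 + 0.860519)/2 = 1.70338.
So far: 32.4644.
Correction k=1: B_{2}/2! · (f^{(1)}(23) − f^{(1)}(6)) = 1/12 · (-0.0855174 − 0.0606247) = -0.0121785.
Running total after k=1: 32.4522.
Correction k=2: B_{4}/4! · (f^{(3)}(23) − f^{(3)}(6)) = −1/720 · (-0.000218157 − 0.0185586) = 2.60788e-05.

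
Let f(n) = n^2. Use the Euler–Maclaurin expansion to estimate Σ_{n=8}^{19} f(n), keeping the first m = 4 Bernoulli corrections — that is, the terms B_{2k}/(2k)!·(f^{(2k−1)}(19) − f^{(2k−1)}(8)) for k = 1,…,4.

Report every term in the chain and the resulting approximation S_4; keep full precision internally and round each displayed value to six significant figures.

The integral term ∫_8^19 x^2 dx = 2115.67.
Boundary: ½(f(8) + f(19)) = ½(64.0000 + 361.000) = 212.500.
So far: 2328.17.
Correction k=1: B_{2}/2! · (f^{(1)}(19) − f^{(1)}(8)) = 1/12 · (38.0000 − 16.0000) = 1.83333.
Running total after k=1: 2330.00.
Correction k=2: B_{4}/4! · (f^{(3)}(19) − f^{(3)}(8)) = −1/720 · (0.00000 − 0.00000) = 0.00000.
Running total after k=2: 2330.00.
Correction k=3: B_{6}/6! · (f^{(5)}(19) − f^{(5)}(8)) = 1/30240 · (0.00000 − 0.00000) = 0.00000.
Running total after k=3: 2330.00.
Correction k=4: B_{8}/8! · (f^{(7)}(19) − f^{(7)}(8)) = −1/1209600 · (0.00000 − 0.00000) = 0.00000.

S_4 ≈ 2330.00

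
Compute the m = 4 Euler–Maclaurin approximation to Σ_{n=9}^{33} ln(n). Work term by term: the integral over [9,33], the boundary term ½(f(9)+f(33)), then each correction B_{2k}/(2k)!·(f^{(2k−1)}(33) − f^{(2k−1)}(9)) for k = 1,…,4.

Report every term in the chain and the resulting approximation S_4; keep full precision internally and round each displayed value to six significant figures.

S_4 ≈ 74.4499

Integral: ∫_9^33 ln(x) dx = 71.6097.
Boundary: ½(f(9) + f(33)) = ½(2.19722 + 3.49651) = 2.84687.
Integral + boundary = 74.4566.
Order-1 term: 1/12 · (0.0303030 − 0.111111) = -0.00673401.
Partial sum through k=1: 74.4499.
Order-2 term: −1/720 · (5.56529e-05 − 0.00274348) = 3.73310e-06.
Partial sum through k=2: 74.4499.
Order-3 term: 1/30240 · (6.13256e-07 − 0.000406442) = -1.34203e-08.
Partial sum through k=3: 74.4499.
Order-4 term: −1/1209600 · (1.68941e-08 − 0.000150534) = 1.24436e-10.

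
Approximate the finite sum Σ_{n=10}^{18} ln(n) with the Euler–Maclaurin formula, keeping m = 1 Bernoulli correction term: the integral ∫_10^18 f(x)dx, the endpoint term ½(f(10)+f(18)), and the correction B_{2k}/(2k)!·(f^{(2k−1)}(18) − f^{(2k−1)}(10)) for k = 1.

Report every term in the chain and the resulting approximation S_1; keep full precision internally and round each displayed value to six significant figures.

S_1 ≈ 23.5936

∫_10^18 ln(x) dx evaluates to 21.0008.
Boundary: ½(f(10) + f(18)) = ½(2.30259 + 2.89037) = 2.59648.
Running total after boundary: 23.5973.
k=1: B_{2}/(2)! × [f^{(1)}(18) − f^{(1)}(10)] = 1/12 × (0.0555556 − 0.100000) = -0.00370370.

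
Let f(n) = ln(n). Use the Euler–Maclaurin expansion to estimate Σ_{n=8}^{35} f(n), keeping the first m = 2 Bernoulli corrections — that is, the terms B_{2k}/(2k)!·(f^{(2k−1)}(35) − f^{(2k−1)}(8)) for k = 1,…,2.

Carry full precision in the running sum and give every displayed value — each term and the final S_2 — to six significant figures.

S_2 ≈ 83.6110

Integral: ∫_8^35 ln(x) dx = 80.8016.
½[f(8) + f(35)] = ½[2.07944 + 3.55535] = 2.81739.
So far: 83.6190.
Order-1 term: 1/12 · (0.0285714 − 0.125000) = -0.00803571.
After k=1: 83.6110.
Order-2 term: −1/720 · (4.66472e-05 − 0.00390625) = 5.36056e-06.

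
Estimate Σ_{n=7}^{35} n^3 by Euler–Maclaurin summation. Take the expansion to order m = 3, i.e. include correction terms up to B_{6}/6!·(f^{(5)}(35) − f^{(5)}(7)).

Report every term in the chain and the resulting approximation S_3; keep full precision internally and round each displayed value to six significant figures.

∫_7^35 x^3 dx evaluates to 374556.
Endpoint term: (f(7) + f(35))/2 = (343.000 + 42875.0)/2 = 21609.0.
Running total after boundary: 396165.
k=1: B_{2}/(2)! × [f^{(1)}(35) − f^{(1)}(7)] = 1/12 × (3675.00 − 147.000) = 294.000.
Running total after k=1: 396459.
k=2: B_{4}/(4)! × [f^{(3)}(35) − f^{(3)}(7)] = −1/720 × (6.00000 − 6.00000) = 0.00000.
Running total after k=2: 396459.
k=3: B_{6}/(6)! × [f^{(5)}(35) − f^{(5)}(7)] = 1/30240 × (0.00000 − 0.00000) = 0.00000.

S_3 ≈ 396459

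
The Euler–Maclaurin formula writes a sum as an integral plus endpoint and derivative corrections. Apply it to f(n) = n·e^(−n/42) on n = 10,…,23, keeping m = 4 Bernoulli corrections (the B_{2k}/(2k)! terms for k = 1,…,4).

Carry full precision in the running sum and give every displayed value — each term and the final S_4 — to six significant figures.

S_4 ≈ 153.006

∫_10^23 x·e^(−x/42) dx evaluates to 142.443.
½[f(10) + f(23)] = ½[7.88128 + 13.3015] = 10.5914.
Running total after boundary: 153.034.
k=1: B_{2}/(2)! × [f^{(1)}(23) − f^{(1)}(10)] = 1/12 × (0.261623 − 0.600478) = -0.0282379.
Partial sum through k=1: 153.006.
k=2: B_{4}/(4)! × [f^{(3)}(23) − f^{(3)}(10)] = −1/720 × (0.000804010 − 0.00123398) = 5.97175e-07.
Partial sum through k=2: 153.006.
k=3: B_{6}/(6)! × [f^{(5)}(23) − f^{(5)}(10)] = 1/30240 × (8.27499e-07 − 1.20609e-06) = -1.25196e-11.
Partial sum through k=3: 153.006.
k=4: B_{8}/(8)! × [f^{(7)}(23) − f^{(7)}(10)] = −1/1209600 × (6.79824e-10 − 9.70890e-10) = 2.40630e-16.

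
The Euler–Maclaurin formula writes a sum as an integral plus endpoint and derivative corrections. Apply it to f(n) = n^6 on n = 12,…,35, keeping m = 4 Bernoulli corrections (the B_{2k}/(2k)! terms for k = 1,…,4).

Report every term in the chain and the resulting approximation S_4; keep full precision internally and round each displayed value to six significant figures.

Integral: ∫_12^35 x^6 dx = 9.18621e+09.
Endpoint term: (f(12) + f(35))/2 = (2.98598e+06 + 1.83827e+09)/2 = 9.20626e+08.
Integral + boundary = 1.01068e+10.
k=1: B_{2}/(2)! × [f^{(1)}(35) − f^{(1)}(12)] = 1/12 × (3.15131e+08 − 1.49299e+06) = 2.61365e+07.
After k=1: 1.01330e+10.
k=2: B_{4}/(4)! × [f^{(3)}(35) − f^{(3)}(12)] = −1/720 × (5.14500e+06 − 207360) = -6857.83.
After k=2: 1.01330e+10.
k=3: B_{6}/(6)! × [f^{(5)}(35) − f^{(5)}(12)] = 1/30240 × (25200.0 − 8640.00) = 0.547619.
After k=3: 1.01330e+10.
k=4: B_{8}/(8)! × [f^{(7)}(35) − f^{(7)}(12)] = −1/1209600 × (0.00000 − 0.00000) = 0.00000.

S_4 ≈ 1.01330e+10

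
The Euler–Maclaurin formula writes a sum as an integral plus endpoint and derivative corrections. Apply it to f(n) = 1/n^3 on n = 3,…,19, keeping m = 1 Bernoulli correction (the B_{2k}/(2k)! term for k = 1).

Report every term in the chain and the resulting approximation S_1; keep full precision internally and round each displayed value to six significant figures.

The integral term ∫_3^19 1/x^3 dx = 0.0541705.
Boundary: ½(f(3) + f(19)) = ½(0.0370370 + 0.000145794) = 0.0185914.
So far: 0.0727619.
Correction k=1: B_{2}/2! · (f^{(1)}(19) − f^{(1)}(3)) = 1/12 · (-2.30201e-05 − (-0.0370370)) = 0.00308450.

S_1 ≈ 0.0758464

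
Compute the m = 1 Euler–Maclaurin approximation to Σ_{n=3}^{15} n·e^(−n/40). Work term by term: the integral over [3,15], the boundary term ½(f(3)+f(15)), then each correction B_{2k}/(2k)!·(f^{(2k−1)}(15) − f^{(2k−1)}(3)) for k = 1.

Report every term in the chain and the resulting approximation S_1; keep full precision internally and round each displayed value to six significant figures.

S_1 ≈ 90.1930

The integral term ∫_3^15 x·e^(−x/40) dx = 83.6824.
½[f(3) + f(15)] = ½[2.78323 + 10.3093] = 6.54628.
So far: 90.2287.
Correction k=1: B_{2}/2! · (f^{(1)}(15) − f^{(1)}(3)) = 1/12 · (0.429556 − 0.858163) = -0.0357172.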